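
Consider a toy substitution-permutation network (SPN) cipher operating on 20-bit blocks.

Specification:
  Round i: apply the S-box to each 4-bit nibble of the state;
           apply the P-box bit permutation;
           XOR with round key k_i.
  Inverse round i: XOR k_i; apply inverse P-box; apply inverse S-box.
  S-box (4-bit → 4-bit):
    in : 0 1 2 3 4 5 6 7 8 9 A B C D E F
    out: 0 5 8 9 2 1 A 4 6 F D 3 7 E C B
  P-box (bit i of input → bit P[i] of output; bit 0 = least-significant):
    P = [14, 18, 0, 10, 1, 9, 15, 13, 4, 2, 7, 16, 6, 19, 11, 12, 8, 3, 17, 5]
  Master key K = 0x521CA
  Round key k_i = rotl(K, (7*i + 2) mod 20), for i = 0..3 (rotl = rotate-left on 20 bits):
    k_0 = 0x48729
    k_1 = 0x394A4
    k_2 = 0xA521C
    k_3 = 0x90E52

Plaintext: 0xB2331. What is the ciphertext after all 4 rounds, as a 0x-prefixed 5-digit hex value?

s_0 = plaintext = 0xB2331
s_1 = Round(s_0, k_0) = 0x5F632
s_2 = Round(s_1, k_1) = 0xAA1E2
s_3 = Round(s_2, k_2) = 0x8EFEC
s_4 = Round(s_3, k_3) = 0xEF64F

0xEF64F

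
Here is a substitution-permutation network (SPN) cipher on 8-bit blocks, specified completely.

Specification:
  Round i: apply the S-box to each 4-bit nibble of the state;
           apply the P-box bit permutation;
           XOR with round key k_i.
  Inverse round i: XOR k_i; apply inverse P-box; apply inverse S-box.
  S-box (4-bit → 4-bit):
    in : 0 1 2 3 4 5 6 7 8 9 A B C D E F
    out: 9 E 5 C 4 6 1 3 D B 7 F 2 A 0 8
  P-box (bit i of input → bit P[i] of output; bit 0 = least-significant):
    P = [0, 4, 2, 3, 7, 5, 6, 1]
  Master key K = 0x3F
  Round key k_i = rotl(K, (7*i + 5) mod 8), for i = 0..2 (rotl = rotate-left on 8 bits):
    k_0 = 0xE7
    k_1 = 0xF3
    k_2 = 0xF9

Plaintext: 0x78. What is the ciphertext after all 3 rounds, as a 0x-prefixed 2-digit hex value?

0x18

s_0 = plaintext = 0x78
s_1 = Round(s_0, k_0) = 0x4A
s_2 = Round(s_1, k_1) = 0xA6
s_3 = Round(s_2, k_2) = 0x18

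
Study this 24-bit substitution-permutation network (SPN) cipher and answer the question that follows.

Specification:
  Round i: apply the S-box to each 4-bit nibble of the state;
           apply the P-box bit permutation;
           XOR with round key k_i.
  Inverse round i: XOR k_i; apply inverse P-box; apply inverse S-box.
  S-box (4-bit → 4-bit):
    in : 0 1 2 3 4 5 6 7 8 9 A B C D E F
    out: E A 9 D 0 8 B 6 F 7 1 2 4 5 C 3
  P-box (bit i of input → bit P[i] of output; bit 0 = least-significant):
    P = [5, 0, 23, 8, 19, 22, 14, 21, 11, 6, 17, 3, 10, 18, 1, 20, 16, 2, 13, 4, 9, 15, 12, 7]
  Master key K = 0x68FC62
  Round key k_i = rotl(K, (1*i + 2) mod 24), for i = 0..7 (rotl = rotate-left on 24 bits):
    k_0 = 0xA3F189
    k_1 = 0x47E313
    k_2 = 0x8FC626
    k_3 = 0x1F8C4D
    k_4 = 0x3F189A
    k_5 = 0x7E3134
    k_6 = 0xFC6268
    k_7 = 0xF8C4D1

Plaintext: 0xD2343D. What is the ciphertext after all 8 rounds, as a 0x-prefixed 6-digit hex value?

0xC54E42

s_0 = plaintext = 0xD2343D
s_1 = Round(s_0, k_0) = 0x1AA7BB
s_2 = Round(s_1, k_1) = 0x0467D2
s_3 = Round(s_2, k_2) = 0x9113C6
s_4 = Round(s_3, k_3) = 0x095770
s_5 = Round(s_4, k_4) = 0xECE95F
s_6 = Round(s_5, k_5) = 0x4C09D7
s_7 = Round(s_6, k_6) = 0x620A2B
s_8 = Round(s_7, k_7) = 0xC54E42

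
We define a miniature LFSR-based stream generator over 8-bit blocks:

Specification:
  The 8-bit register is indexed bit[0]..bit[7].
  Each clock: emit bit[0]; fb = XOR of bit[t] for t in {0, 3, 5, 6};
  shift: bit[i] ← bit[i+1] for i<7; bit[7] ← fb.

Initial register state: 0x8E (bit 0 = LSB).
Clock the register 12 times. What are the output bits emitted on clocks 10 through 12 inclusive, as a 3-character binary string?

reg_0 = 0x8E
clock 1: out=0, reg = 0xC7
clock 2: out=1, reg = 0x63
clock 3: out=1, reg = 0xB1
clock 4: out=1, reg = 0x58
clock 5: out=0, reg = 0x2C
clock 6: out=0, reg = 0x16
clock 7: out=0, reg = 0x0B
clock 8: out=1, reg = 0x05
clock 9: out=1, reg = 0x82
clock 10: out=0, reg = 0x41
clock 11: out=1, reg = 0x20
clock 12: out=0, reg = 0x90

010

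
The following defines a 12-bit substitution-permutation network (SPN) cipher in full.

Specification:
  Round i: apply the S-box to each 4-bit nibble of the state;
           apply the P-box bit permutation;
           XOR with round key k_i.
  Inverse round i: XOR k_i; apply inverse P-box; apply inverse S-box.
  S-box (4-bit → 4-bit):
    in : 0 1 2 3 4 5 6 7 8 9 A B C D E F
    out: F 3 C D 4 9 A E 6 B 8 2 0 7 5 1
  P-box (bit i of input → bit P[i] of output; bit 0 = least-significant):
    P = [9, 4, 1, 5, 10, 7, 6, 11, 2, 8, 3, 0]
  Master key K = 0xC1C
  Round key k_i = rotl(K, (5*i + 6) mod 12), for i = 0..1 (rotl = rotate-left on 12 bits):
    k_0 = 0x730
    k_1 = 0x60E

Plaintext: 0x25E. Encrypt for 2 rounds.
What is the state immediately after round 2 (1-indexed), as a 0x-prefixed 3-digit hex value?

0xB5B

s_0 = plaintext = 0x25E
s_1 = Round(s_0, k_0) = 0x93B
s_2 = Round(s_1, k_1) = 0xB5B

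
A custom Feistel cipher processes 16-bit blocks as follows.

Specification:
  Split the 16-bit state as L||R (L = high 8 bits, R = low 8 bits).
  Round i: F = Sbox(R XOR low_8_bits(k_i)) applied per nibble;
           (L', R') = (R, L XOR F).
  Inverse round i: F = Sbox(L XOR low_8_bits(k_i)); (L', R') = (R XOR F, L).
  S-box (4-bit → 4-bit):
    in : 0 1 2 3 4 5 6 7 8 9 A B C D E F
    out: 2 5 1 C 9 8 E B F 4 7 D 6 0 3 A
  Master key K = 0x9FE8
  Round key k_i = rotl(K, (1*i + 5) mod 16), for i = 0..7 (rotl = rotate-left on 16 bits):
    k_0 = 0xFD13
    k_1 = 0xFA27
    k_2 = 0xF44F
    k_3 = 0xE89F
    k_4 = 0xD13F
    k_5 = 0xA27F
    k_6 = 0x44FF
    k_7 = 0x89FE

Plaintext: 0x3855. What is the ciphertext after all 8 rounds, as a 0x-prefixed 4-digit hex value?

0x94A1

s_0 = plaintext = 0x3855
s_1 = Round(s_0, k_0) = 0x55A6
s_2 = Round(s_1, k_1) = 0xA6A0
s_3 = Round(s_2, k_2) = 0xA09C
s_4 = Round(s_3, k_3) = 0x9C8C
s_5 = Round(s_4, k_4) = 0x8C40
s_6 = Round(s_5, k_5) = 0x4046
s_7 = Round(s_6, k_6) = 0x4694
s_8 = Round(s_7, k_7) = 0x94A1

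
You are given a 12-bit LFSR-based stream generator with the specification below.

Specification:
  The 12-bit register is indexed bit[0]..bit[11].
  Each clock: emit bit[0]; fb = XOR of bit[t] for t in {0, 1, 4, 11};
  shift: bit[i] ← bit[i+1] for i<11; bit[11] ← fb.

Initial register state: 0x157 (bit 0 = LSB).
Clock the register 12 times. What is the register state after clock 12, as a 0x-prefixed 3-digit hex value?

0x5A7

reg_0 = 0x157
clock 1: out=1, reg = 0x8AB
clock 2: out=1, reg = 0xC55
clock 3: out=1, reg = 0xE2A
clock 4: out=0, reg = 0x715
clock 5: out=1, reg = 0x38A
clock 6: out=0, reg = 0x9C5
clock 7: out=1, reg = 0x4E2
clock 8: out=0, reg = 0xA71
clock 9: out=1, reg = 0xD38
clock 10: out=0, reg = 0x69C
clock 11: out=0, reg = 0xB4E
clock 12: out=0, reg = 0x5A7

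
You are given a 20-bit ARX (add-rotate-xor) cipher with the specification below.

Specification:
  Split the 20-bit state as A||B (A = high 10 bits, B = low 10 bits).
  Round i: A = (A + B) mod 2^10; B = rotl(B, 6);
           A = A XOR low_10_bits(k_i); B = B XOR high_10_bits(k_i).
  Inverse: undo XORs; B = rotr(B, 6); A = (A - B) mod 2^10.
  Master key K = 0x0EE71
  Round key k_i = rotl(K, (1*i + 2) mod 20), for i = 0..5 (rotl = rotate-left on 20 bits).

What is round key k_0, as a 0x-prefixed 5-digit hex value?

0x3B9C4

K = 0x0EE71
k_0 = rotl(K, (1*0+2) mod 20) = rotl(K, 2) = 0x3B9C4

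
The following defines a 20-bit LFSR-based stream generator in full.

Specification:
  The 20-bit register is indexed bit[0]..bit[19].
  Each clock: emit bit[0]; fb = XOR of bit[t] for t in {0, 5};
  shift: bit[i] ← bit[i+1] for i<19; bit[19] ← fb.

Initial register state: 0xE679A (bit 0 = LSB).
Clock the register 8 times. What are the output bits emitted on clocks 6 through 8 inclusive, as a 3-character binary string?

001

reg_0 = 0xE679A
clock 1: out=0, reg = 0x733CD
clock 2: out=1, reg = 0xB99E6
clock 3: out=0, reg = 0xDCCF3
clock 4: out=1, reg = 0x6E679
clock 5: out=1, reg = 0x3733C
clock 6: out=0, reg = 0x9B99E
clock 7: out=0, reg = 0x4DCCF
clock 8: out=1, reg = 0xA6E67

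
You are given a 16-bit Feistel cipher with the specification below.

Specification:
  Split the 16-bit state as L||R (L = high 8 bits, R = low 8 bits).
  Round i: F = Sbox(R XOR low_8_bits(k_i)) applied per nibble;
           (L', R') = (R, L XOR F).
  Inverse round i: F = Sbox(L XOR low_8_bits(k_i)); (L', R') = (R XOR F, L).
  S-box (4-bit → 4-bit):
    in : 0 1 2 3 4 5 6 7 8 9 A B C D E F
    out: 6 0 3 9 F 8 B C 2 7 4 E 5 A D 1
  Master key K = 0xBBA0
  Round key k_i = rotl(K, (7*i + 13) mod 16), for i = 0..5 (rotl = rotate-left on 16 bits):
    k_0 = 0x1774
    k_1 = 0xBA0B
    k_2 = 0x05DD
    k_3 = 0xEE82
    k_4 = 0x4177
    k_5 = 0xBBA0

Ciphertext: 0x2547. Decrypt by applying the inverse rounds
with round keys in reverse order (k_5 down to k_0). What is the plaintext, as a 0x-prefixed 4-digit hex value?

0x63B5

s_0 = ciphertext = 0x2547
s_1 = InvRound(s_0, k_5) = 0x6F25
s_2 = InvRound(s_1, k_4) = 0x276F
s_3 = InvRound(s_2, k_3) = 0x2727
s_4 = InvRound(s_3, k_2) = 0x3327
s_5 = InvRound(s_4, k_1) = 0xB533
s_6 = InvRound(s_5, k_0) = 0x63B5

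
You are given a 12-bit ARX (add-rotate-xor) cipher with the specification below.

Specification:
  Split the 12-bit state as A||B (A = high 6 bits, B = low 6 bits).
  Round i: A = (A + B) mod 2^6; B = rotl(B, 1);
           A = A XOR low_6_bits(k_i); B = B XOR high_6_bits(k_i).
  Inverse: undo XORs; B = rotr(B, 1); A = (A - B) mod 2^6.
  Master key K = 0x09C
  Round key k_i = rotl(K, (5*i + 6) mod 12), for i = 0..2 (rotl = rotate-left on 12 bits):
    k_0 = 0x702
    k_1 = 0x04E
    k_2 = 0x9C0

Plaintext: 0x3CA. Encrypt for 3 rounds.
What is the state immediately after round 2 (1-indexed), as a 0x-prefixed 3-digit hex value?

0xB51

s_0 = plaintext = 0x3CA
s_1 = Round(s_0, k_0) = 0x6C8
s_2 = Round(s_1, k_1) = 0xB51
s_3 = Round(s_2, k_2) = 0xF85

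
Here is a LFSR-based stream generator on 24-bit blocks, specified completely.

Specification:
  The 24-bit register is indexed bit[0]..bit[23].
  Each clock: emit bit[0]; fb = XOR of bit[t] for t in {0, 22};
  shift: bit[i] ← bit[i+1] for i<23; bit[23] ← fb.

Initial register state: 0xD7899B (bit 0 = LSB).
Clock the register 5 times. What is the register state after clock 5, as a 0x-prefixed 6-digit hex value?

0xC6BC4C

reg_0 = 0xD7899B
clock 1: out=1, reg = 0x6BC4CD
clock 2: out=1, reg = 0x35E266
clock 3: out=0, reg = 0x1AF133
clock 4: out=1, reg = 0x8D7899
clock 5: out=1, reg = 0xC6BC4C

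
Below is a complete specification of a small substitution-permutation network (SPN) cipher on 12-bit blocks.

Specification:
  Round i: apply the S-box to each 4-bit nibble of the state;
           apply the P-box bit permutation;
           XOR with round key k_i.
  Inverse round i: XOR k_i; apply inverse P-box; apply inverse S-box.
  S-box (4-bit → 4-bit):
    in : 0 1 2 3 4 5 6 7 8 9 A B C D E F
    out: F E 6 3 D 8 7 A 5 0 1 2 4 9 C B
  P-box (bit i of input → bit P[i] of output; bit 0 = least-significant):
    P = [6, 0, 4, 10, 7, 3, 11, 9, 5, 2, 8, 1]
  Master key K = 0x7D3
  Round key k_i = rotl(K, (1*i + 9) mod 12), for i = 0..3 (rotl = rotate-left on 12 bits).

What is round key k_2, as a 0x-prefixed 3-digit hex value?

0xBE9

K = 0x7D3
k_0 = rotl(K, (1*0+9) mod 12) = rotl(K, 9) = 0x6FA
k_1 = rotl(K, (1*1+9) mod 12) = rotl(K, 10) = 0xDF4
k_2 = rotl(K, (1*2+9) mod 12) = rotl(K, 11) = 0xBE9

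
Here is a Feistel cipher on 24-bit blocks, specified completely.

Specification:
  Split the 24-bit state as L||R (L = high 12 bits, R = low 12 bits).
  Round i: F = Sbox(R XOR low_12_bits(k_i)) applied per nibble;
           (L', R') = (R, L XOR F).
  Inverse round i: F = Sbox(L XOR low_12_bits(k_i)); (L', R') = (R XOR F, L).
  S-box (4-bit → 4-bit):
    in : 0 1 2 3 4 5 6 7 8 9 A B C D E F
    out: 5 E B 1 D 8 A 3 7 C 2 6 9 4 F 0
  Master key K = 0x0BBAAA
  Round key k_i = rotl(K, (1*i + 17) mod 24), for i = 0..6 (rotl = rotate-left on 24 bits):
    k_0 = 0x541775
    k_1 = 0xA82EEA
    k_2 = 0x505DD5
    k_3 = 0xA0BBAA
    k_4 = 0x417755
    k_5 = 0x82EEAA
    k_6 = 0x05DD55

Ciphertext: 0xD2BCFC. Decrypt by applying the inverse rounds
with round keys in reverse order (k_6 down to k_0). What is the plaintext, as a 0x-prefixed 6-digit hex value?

0x80EAF3

s_0 = ciphertext = 0xD2BCFC
s_1 = InvRound(s_0, k_6) = 0x9C3D2B
s_2 = InvRound(s_1, k_5) = 0xE879C3
s_3 = InvRound(s_2, k_4) = 0x588E87
s_4 = InvRound(s_3, k_3) = 0x13C588
s_5 = InvRound(s_4, k_2) = 0xC7413C
s_6 = InvRound(s_5, k_1) = 0xAF3C74
s_7 = InvRound(s_6, k_0) = 0x80EAF3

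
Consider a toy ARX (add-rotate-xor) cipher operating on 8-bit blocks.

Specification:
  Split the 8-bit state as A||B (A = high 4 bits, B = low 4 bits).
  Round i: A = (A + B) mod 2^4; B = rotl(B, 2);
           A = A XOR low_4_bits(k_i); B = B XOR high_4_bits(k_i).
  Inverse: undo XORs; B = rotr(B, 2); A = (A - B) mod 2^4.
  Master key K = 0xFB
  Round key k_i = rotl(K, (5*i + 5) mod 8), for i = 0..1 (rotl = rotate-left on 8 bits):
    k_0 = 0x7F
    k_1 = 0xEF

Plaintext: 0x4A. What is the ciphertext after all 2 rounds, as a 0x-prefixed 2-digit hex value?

s_0 = plaintext = 0x4A
s_1 = Round(s_0, k_0) = 0x1D
s_2 = Round(s_1, k_1) = 0x19

0x19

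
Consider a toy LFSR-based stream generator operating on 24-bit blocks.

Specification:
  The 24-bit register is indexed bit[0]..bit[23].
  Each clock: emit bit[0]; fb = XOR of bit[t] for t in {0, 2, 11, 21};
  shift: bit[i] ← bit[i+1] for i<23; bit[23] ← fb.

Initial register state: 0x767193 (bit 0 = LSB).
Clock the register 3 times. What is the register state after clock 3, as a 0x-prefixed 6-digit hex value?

0x4ECE32

reg_0 = 0x767193
clock 1: out=1, reg = 0x3B38C9
clock 2: out=1, reg = 0x9D9C64
clock 3: out=0, reg = 0x4ECE32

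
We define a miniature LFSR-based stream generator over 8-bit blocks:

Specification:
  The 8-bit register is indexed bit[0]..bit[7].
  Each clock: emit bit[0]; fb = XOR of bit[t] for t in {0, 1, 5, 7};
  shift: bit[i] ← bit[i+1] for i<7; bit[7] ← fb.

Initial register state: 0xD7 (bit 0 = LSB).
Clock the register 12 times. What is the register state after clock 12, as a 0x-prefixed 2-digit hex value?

0x49

reg_0 = 0xD7
clock 1: out=1, reg = 0xEB
clock 2: out=1, reg = 0x75
clock 3: out=1, reg = 0x3A
clock 4: out=0, reg = 0x1D
clock 5: out=1, reg = 0x8E
clock 6: out=0, reg = 0x47
clock 7: out=1, reg = 0x23
clock 8: out=1, reg = 0x91
clock 9: out=1, reg = 0x48
clock 10: out=0, reg = 0x24
clock 11: out=0, reg = 0x92
clock 12: out=0, reg = 0x49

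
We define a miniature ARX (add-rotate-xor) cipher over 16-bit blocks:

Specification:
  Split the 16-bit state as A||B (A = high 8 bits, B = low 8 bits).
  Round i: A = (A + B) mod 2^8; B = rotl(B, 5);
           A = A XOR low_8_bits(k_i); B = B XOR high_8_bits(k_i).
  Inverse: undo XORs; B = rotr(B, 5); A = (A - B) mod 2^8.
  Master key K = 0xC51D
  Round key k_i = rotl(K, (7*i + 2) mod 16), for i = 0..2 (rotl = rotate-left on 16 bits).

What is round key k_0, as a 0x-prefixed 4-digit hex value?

0x1477

K = 0xC51D
k_0 = rotl(K, (7*0+2) mod 16) = rotl(K, 2) = 0x1477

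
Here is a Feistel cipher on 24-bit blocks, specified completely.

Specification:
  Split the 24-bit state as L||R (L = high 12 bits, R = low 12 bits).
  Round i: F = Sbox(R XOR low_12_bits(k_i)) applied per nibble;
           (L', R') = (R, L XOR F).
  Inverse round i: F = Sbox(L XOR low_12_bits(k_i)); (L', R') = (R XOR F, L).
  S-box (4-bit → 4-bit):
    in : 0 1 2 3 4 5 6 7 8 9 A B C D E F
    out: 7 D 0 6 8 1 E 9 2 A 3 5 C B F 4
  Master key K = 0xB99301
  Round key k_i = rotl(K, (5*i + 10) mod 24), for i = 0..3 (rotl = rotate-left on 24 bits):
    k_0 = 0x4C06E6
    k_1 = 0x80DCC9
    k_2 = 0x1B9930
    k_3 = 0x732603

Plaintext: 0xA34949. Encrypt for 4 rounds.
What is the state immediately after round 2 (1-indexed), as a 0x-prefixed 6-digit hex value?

s_0 = plaintext = 0xA34949
s_1 = Round(s_0, k_0) = 0x949E00
s_2 = Round(s_1, k_1) = 0xE00983
s_3 = Round(s_2, k_2) = 0x983956
s_4 = Round(s_3, k_3) = 0x956D92

0xE00983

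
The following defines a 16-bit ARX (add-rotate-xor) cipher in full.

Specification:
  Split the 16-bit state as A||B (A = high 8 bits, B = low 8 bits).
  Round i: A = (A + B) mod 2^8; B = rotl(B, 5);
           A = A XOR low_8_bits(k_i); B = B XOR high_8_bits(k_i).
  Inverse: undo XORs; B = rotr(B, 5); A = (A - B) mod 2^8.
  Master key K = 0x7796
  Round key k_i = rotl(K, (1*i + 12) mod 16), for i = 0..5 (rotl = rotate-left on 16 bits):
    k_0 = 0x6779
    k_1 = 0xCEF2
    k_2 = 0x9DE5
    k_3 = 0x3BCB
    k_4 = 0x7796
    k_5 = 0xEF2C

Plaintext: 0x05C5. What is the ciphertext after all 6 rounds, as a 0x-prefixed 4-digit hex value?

s_0 = plaintext = 0x05C5
s_1 = Round(s_0, k_0) = 0xB3DF
s_2 = Round(s_1, k_1) = 0x6035
s_3 = Round(s_2, k_2) = 0x703B
s_4 = Round(s_3, k_3) = 0x605C
s_5 = Round(s_4, k_4) = 0x2AFC
s_6 = Round(s_5, k_5) = 0x0A70

0x0A70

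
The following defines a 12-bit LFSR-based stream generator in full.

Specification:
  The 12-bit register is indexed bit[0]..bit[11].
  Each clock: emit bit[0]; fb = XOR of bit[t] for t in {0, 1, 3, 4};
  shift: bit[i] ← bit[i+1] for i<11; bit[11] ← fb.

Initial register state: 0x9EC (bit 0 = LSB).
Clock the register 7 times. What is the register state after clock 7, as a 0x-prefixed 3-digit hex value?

reg_0 = 0x9EC
clock 1: out=0, reg = 0xCF6
clock 2: out=0, reg = 0x67B
clock 3: out=1, reg = 0x33D
clock 4: out=1, reg = 0x99E
clock 5: out=0, reg = 0xCCF
clock 6: out=1, reg = 0xE67
clock 7: out=1, reg = 0x733

0x733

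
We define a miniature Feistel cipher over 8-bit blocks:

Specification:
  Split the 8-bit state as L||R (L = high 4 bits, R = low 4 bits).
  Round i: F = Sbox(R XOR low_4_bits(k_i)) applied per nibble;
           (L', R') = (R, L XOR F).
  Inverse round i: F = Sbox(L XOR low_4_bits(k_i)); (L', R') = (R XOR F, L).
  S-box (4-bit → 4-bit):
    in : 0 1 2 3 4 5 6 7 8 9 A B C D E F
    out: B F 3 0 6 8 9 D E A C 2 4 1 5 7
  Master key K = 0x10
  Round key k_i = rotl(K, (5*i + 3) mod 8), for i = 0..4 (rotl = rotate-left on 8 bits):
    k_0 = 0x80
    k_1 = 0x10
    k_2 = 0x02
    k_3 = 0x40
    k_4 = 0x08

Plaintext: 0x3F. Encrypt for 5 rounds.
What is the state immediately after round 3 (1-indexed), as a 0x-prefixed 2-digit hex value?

s_0 = plaintext = 0x3F
s_1 = Round(s_0, k_0) = 0xF4
s_2 = Round(s_1, k_1) = 0x49
s_3 = Round(s_2, k_2) = 0x96
s_4 = Round(s_3, k_3) = 0x60
s_5 = Round(s_4, k_4) = 0x08

0x96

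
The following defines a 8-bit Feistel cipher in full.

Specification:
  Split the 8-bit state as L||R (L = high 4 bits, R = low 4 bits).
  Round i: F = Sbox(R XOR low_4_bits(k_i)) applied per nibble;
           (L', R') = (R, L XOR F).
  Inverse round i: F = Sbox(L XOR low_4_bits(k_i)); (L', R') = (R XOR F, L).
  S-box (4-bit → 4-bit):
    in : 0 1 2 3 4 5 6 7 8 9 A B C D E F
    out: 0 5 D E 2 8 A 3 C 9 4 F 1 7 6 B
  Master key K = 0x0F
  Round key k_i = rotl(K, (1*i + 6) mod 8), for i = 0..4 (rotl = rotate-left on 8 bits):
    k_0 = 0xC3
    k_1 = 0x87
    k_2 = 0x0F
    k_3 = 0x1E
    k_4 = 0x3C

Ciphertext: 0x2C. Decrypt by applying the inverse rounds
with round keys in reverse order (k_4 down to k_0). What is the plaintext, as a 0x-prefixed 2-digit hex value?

s_0 = ciphertext = 0x2C
s_1 = InvRound(s_0, k_4) = 0xA2
s_2 = InvRound(s_1, k_3) = 0x0A
s_3 = InvRound(s_2, k_2) = 0x10
s_4 = InvRound(s_3, k_1) = 0xA1
s_5 = InvRound(s_4, k_0) = 0x8A

0x8A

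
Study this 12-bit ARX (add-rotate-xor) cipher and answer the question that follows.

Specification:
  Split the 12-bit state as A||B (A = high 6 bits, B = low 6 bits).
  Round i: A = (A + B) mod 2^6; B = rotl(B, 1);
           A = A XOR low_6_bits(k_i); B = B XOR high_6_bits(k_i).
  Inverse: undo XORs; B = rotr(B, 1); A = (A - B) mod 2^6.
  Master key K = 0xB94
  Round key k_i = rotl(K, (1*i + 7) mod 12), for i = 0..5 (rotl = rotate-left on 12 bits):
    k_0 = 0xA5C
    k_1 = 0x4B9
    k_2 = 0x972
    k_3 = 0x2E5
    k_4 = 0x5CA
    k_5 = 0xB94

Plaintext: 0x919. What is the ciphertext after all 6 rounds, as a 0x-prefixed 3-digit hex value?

0x949

s_0 = plaintext = 0x919
s_1 = Round(s_0, k_0) = 0x85B
s_2 = Round(s_1, k_1) = 0x164
s_3 = Round(s_2, k_2) = 0x6EC
s_4 = Round(s_3, k_3) = 0x892
s_5 = Round(s_4, k_4) = 0xFB3
s_6 = Round(s_5, k_5) = 0x949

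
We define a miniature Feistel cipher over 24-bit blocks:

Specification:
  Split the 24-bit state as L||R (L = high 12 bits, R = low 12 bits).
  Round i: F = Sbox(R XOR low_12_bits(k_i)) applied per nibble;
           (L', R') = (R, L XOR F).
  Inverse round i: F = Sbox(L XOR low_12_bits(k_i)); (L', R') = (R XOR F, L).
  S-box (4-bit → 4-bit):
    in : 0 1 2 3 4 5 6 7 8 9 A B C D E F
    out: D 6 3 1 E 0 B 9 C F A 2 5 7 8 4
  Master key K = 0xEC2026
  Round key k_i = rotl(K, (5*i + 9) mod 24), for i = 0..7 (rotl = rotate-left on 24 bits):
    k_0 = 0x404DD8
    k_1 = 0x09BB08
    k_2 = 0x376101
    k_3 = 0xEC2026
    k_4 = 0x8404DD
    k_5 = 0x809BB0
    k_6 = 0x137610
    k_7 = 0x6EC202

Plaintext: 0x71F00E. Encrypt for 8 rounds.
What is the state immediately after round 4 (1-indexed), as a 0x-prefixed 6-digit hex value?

0x14E407

s_0 = plaintext = 0x71F00E
s_1 = Round(s_0, k_0) = 0x00E064
s_2 = Round(s_1, k_1) = 0x0642BB
s_3 = Round(s_2, k_2) = 0x2BB14E
s_4 = Round(s_3, k_3) = 0x14E407
s_5 = Round(s_4, k_4) = 0x407C34
s_6 = Round(s_5, k_5) = 0xC34DC9
s_7 = Round(s_6, k_6) = 0xDC9E4B
s_8 = Round(s_7, k_7) = 0xE4B826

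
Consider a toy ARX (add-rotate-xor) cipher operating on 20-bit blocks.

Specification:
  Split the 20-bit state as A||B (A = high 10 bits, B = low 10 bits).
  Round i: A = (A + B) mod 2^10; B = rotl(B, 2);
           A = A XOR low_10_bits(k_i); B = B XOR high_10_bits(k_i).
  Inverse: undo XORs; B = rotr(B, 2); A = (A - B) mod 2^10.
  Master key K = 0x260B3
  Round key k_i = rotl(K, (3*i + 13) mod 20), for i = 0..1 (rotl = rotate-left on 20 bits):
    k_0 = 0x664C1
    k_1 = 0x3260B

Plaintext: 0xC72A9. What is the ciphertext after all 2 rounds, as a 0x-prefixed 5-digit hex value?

0x92036

s_0 = plaintext = 0xC72A9
s_1 = Round(s_0, k_0) = 0x4133F
s_2 = Round(s_1, k_1) = 0x92036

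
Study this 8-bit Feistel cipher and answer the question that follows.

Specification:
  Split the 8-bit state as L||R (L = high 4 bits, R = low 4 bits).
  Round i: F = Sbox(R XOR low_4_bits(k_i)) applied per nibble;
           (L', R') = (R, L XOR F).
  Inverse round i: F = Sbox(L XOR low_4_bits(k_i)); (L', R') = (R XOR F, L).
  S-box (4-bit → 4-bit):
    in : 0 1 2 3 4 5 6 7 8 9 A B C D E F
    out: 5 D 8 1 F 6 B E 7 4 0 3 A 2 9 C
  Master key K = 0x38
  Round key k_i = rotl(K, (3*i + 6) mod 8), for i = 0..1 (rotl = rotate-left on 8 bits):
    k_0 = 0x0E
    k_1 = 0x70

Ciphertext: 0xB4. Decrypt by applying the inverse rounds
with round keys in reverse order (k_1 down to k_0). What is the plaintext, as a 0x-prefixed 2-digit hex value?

s_0 = ciphertext = 0xB4
s_1 = InvRound(s_0, k_1) = 0x7B
s_2 = InvRound(s_1, k_0) = 0xF7

0xF7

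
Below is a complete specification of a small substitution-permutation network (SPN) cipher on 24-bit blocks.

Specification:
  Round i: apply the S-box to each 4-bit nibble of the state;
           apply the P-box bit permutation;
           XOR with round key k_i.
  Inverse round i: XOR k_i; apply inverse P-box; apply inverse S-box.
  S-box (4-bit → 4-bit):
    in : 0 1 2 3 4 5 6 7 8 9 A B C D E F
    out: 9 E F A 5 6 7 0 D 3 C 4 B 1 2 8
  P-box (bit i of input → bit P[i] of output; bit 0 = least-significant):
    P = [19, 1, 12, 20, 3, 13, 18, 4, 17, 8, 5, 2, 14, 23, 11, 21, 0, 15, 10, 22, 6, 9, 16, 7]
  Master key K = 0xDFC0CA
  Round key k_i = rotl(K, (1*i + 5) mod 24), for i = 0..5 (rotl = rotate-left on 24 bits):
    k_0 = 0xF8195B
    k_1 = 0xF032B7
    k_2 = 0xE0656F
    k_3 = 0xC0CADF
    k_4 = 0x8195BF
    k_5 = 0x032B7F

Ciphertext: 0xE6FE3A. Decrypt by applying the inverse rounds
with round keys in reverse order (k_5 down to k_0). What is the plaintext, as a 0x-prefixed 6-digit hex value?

s_0 = ciphertext = 0xE6FE3A
s_1 = InvRound(s_0, k_5) = 0x42C3BB
s_2 = InvRound(s_1, k_4) = 0x5A907B
s_3 = InvRound(s_2, k_3) = 0x376878
s_4 = InvRound(s_3, k_2) = 0xB85CA3
s_5 = InvRound(s_4, k_1) = 0xEA4F3D
s_6 = InvRound(s_5, k_0) = 0x9BD871

0x9BD871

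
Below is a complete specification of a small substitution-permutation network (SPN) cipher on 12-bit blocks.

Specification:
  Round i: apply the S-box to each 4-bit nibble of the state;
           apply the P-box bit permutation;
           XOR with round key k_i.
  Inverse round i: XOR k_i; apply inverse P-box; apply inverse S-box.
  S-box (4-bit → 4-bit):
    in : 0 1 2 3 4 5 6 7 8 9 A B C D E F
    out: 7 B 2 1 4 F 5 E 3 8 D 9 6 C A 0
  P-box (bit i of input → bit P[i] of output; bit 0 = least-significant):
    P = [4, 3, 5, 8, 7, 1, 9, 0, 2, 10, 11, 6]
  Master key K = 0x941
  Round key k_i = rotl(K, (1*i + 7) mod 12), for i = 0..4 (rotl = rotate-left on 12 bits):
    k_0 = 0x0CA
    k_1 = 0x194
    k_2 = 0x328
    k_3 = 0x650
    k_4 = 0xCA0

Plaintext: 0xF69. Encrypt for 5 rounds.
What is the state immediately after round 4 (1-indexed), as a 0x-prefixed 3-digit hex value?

0xB0D

s_0 = plaintext = 0xF69
s_1 = Round(s_0, k_0) = 0x34A
s_2 = Round(s_1, k_1) = 0x2A0
s_3 = Round(s_2, k_2) = 0x591
s_4 = Round(s_3, k_3) = 0xB0D
s_5 = Round(s_4, k_4) = 0xF46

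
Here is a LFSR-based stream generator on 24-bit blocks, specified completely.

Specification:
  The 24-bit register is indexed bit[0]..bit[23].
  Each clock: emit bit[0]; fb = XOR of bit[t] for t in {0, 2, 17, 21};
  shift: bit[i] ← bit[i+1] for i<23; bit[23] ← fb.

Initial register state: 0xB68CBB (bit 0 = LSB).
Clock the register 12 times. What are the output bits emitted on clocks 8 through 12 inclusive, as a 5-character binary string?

reg_0 = 0xB68CBB
clock 1: out=1, reg = 0xDB465D
clock 2: out=1, reg = 0xEDA32E
clock 3: out=0, reg = 0x76D197
clock 4: out=1, reg = 0x3B68CB
clock 5: out=1, reg = 0x9DB465
clock 6: out=1, reg = 0x4EDA32
clock 7: out=0, reg = 0xA76D19
clock 8: out=1, reg = 0xD3B68C
clock 9: out=0, reg = 0x69DB46
clock 10: out=0, reg = 0x34EDA3
clock 11: out=1, reg = 0x1A76D1
clock 12: out=1, reg = 0x0D3B68

10011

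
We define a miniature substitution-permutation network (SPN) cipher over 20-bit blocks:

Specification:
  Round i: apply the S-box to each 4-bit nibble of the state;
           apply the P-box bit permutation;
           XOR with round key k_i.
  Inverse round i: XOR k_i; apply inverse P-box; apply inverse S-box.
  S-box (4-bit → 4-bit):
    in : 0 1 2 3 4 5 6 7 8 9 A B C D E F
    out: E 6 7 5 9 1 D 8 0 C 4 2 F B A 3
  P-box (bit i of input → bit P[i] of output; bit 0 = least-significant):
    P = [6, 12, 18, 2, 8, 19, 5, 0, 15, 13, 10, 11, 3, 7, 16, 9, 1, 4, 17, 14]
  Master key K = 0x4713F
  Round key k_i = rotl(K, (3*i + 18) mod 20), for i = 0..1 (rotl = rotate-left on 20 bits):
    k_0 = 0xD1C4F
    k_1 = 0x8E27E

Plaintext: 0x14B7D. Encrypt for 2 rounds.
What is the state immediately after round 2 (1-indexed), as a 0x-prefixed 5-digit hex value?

s_0 = plaintext = 0x14B7D
s_1 = Round(s_0, k_0) = 0xF2E12
s_2 = Round(s_1, k_1) = 0x5DA84

0x5DA84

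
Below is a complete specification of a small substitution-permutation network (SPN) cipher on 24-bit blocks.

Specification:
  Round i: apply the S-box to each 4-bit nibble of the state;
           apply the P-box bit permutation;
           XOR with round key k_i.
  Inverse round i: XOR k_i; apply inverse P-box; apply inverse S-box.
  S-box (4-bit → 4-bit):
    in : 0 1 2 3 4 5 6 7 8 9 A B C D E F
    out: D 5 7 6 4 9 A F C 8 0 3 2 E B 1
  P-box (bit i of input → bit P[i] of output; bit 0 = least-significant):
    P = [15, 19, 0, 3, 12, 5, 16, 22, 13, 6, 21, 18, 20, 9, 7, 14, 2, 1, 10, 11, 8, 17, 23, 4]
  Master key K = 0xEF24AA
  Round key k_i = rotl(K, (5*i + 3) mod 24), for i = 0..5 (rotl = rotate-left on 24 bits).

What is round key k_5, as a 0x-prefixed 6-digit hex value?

0xF24AAE

K = 0xEF24AA
k_0 = rotl(K, (5*0+3) mod 24) = rotl(K, 3) = 0x792557
k_1 = rotl(K, (5*1+3) mod 24) = rotl(K, 8) = 0x24AAEF
k_2 = rotl(K, (5*2+3) mod 24) = rotl(K, 13) = 0x955DE4
k_3 = rotl(K, (5*3+3) mod 24) = rotl(K, 18) = 0xABBC92
k_4 = rotl(K, (5*4+3) mod 24) = rotl(K, 23) = 0x779255
k_5 = rotl(K, (5*5+3) mod 24) = rotl(K, 4) = 0xF24AAE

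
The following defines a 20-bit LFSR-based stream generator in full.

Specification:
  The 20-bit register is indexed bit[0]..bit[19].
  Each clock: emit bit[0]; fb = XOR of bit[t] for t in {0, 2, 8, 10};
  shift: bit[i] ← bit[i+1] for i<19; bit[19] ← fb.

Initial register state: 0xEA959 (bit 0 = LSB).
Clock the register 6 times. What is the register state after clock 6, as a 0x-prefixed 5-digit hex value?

reg_0 = 0xEA959
clock 1: out=1, reg = 0x754AC
clock 2: out=0, reg = 0x3AA56
clock 3: out=0, reg = 0x9D52B
clock 4: out=1, reg = 0xCEA95
clock 5: out=1, reg = 0x6754A
clock 6: out=0, reg = 0x33AA5

0x33AA5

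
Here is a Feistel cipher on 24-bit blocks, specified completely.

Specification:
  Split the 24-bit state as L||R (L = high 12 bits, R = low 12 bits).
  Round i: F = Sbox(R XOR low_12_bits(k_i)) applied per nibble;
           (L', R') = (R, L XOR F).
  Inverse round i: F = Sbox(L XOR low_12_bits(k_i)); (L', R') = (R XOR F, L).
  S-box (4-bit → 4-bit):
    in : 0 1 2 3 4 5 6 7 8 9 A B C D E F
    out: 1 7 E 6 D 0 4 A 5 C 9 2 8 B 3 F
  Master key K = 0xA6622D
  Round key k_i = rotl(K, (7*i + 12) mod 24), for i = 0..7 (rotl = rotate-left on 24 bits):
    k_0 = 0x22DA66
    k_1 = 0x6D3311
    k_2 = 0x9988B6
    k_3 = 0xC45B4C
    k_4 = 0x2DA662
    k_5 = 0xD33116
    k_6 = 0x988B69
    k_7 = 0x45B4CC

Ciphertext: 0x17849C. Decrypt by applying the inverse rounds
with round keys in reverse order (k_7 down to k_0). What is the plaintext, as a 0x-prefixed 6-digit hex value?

s_0 = ciphertext = 0x17849C
s_1 = InvRound(s_0, k_7) = 0x4B1178
s_2 = InvRound(s_1, k_6) = 0xECD4B1
s_3 = InvRound(s_2, k_5) = 0xB03ECD
s_4 = InvRound(s_3, k_4) = 0x58AB03
s_5 = InvRound(s_4, k_3) = 0x88758A
s_6 = InvRound(s_5, k_2) = 0x4ED887
s_7 = InvRound(s_6, k_1) = 0x27F4ED
s_8 = InvRound(s_7, k_0) = 0x19127F

0x19127F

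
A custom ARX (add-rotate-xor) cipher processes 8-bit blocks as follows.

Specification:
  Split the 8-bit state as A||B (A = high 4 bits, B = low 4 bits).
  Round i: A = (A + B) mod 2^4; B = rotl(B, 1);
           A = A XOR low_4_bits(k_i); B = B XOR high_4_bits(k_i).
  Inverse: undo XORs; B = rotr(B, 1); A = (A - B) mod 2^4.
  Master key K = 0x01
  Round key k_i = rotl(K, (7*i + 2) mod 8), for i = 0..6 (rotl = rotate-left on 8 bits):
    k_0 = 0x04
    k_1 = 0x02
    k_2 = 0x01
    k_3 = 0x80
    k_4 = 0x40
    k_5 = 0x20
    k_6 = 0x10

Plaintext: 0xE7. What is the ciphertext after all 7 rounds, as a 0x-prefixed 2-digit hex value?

s_0 = plaintext = 0xE7
s_1 = Round(s_0, k_0) = 0x1E
s_2 = Round(s_1, k_1) = 0xDD
s_3 = Round(s_2, k_2) = 0xBB
s_4 = Round(s_3, k_3) = 0x6F
s_5 = Round(s_4, k_4) = 0x5B
s_6 = Round(s_5, k_5) = 0x05
s_7 = Round(s_6, k_6) = 0x5B

0x5B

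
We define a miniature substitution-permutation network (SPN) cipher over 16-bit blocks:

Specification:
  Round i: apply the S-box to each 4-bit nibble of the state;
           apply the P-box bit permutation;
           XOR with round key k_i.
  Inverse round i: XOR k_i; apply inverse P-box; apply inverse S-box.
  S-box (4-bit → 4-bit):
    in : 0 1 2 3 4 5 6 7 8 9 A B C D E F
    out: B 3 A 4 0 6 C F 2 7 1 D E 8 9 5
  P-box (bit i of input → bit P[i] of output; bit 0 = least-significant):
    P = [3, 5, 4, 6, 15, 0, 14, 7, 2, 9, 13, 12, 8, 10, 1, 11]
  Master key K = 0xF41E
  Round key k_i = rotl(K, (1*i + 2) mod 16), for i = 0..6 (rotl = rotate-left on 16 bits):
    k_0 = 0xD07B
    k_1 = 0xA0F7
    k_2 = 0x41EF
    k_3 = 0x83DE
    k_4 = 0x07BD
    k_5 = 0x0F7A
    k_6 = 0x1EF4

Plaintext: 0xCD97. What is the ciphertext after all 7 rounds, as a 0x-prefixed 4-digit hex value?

0x3246

s_0 = plaintext = 0xCD97
s_1 = Round(s_0, k_0) = 0x0C00
s_2 = Round(s_1, k_1) = 0x1F1E
s_3 = Round(s_2, k_2) = 0xE4A2
s_4 = Round(s_3, k_3) = 0x0ABE
s_5 = Round(s_4, k_4) = 0xCA71
s_6 = Round(s_5, k_5) = 0xC3D5
s_7 = Round(s_6, k_6) = 0x3246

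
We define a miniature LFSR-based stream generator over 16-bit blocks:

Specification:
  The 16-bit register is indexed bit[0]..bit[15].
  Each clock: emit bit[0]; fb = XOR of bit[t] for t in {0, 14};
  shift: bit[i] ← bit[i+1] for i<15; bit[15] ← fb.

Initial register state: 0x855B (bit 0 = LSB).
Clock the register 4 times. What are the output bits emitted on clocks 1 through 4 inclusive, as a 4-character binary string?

reg_0 = 0x855B
clock 1: out=1, reg = 0xC2AD
clock 2: out=1, reg = 0x6156
clock 3: out=0, reg = 0xB0AB
clock 4: out=1, reg = 0xD855

1101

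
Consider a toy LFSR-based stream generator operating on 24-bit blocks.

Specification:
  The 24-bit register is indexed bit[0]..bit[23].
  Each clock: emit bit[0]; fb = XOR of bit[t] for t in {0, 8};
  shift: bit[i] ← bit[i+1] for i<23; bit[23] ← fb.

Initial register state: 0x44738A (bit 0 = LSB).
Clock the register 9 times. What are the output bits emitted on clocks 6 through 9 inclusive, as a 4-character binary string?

0011

reg_0 = 0x44738A
clock 1: out=0, reg = 0xA239C5
clock 2: out=1, reg = 0x511CE2
clock 3: out=0, reg = 0x288E71
clock 4: out=1, reg = 0x944738
clock 5: out=0, reg = 0xCA239C
clock 6: out=0, reg = 0xE511CE
clock 7: out=0, reg = 0xF288E7
clock 8: out=1, reg = 0xF94473
clock 9: out=1, reg = 0xFCA239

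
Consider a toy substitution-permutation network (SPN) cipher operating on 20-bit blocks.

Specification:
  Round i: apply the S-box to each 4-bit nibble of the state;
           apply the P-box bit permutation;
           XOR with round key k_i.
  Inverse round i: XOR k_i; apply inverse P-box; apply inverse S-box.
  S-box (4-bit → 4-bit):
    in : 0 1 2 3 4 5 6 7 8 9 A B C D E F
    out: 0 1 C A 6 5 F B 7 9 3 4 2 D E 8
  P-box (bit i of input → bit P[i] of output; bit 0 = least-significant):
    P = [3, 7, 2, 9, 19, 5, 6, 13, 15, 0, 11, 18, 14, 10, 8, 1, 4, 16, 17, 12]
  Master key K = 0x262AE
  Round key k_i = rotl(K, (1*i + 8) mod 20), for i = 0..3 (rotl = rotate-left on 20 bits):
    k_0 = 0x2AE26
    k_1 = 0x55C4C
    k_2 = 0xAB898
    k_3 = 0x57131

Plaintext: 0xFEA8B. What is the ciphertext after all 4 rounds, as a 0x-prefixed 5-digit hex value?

0x50887

s_0 = plaintext = 0xFEA8B
s_1 = Round(s_0, k_0) = 0xA3B41
s_2 = Round(s_1, k_1) = 0x45036
s_3 = Round(s_2, k_2) = 0x9DB34
s_4 = Round(s_3, k_3) = 0x50887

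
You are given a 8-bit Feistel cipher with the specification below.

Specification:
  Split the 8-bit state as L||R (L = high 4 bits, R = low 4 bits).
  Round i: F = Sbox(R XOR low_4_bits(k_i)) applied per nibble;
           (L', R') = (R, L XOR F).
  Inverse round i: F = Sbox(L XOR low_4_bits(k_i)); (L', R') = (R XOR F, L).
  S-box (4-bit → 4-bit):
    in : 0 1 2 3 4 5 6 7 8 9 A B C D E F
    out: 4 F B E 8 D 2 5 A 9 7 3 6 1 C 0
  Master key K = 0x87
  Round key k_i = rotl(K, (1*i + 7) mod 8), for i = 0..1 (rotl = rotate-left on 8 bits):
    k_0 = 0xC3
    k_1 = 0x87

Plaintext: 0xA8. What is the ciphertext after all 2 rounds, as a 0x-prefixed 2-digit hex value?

0x94

s_0 = plaintext = 0xA8
s_1 = Round(s_0, k_0) = 0x89
s_2 = Round(s_1, k_1) = 0x94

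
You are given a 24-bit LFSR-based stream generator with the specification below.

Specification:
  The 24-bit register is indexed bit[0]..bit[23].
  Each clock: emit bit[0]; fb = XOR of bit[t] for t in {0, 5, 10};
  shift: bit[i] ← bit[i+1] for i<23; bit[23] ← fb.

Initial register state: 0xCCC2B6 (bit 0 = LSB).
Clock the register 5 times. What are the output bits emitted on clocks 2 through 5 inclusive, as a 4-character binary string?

reg_0 = 0xCCC2B6
clock 1: out=0, reg = 0xE6615B
clock 2: out=1, reg = 0xF330AD
clock 3: out=1, reg = 0x799856
clock 4: out=0, reg = 0x3CCC2B
clock 5: out=1, reg = 0x9E6615

1101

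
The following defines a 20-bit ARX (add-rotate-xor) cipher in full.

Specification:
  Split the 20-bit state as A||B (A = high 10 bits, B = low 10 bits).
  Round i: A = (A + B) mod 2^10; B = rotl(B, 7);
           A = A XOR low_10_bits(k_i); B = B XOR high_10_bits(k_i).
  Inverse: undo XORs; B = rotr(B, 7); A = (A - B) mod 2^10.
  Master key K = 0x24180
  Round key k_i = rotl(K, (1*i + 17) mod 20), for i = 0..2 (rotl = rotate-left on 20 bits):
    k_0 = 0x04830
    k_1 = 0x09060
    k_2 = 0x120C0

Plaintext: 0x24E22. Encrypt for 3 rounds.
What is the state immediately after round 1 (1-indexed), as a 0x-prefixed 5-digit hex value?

s_0 = plaintext = 0x24E22
s_1 = Round(s_0, k_0) = 0xA1556
s_2 = Round(s_1, k_1) = 0xEEF0E
s_3 = Round(s_2, k_2) = 0x82729

0xA1556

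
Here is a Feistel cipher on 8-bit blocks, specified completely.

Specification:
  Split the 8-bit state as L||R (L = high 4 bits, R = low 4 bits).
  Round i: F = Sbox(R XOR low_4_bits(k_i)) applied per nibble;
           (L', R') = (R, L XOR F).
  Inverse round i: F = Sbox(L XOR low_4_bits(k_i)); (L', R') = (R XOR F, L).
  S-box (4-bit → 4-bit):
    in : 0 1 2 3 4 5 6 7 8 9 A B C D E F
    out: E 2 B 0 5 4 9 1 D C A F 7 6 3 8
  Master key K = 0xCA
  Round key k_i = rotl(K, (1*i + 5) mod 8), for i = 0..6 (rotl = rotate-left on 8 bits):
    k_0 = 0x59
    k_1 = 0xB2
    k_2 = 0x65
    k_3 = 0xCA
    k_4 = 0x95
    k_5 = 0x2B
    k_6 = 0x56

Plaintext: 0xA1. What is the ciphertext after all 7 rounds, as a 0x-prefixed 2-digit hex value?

s_0 = plaintext = 0xA1
s_1 = Round(s_0, k_0) = 0x17
s_2 = Round(s_1, k_1) = 0x75
s_3 = Round(s_2, k_2) = 0x59
s_4 = Round(s_3, k_3) = 0x95
s_5 = Round(s_4, k_4) = 0x57
s_6 = Round(s_5, k_5) = 0x72
s_7 = Round(s_6, k_6) = 0x22

0x22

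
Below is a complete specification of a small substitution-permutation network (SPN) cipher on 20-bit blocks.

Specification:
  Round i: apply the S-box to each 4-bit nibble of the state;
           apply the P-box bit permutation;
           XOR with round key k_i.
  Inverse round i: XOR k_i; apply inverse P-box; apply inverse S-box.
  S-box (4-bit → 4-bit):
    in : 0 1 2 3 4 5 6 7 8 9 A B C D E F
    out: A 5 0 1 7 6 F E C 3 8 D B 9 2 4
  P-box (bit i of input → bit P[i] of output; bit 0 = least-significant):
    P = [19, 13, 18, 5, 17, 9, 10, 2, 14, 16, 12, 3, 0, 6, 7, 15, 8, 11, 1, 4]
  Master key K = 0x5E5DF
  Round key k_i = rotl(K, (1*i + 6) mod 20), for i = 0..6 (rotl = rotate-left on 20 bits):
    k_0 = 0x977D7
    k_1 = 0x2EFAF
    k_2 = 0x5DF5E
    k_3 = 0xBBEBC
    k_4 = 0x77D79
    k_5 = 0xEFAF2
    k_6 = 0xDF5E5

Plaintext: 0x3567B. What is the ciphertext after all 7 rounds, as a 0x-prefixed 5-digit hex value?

s_0 = plaintext = 0x3567B
s_1 = Round(s_0, k_0) = 0x4203B
s_2 = Round(s_1, k_1) = 0xDE685
s_3 = Round(s_2, k_2) = 0x0AA02
s_4 = Round(s_3, k_3) = 0xB34A0
s_5 = Round(s_4, k_4) = 0x60C4E
s_6 = Round(s_5, k_5) = 0xD15A8
s_7 = Round(s_6, k_6) = 0x8E450

0x8E450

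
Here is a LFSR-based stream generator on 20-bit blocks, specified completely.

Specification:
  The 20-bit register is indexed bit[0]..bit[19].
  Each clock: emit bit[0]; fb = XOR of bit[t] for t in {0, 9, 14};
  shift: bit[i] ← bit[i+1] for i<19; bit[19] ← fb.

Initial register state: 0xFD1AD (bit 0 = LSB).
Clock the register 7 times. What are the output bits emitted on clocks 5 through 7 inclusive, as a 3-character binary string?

reg_0 = 0xFD1AD
clock 1: out=1, reg = 0x7E8D6
clock 2: out=0, reg = 0xBF46B
clock 3: out=1, reg = 0x5FA35
clock 4: out=1, reg = 0xAFD1A
clock 5: out=0, reg = 0xD7E8D
clock 6: out=1, reg = 0xEBF46
clock 7: out=0, reg = 0xF5FA3

010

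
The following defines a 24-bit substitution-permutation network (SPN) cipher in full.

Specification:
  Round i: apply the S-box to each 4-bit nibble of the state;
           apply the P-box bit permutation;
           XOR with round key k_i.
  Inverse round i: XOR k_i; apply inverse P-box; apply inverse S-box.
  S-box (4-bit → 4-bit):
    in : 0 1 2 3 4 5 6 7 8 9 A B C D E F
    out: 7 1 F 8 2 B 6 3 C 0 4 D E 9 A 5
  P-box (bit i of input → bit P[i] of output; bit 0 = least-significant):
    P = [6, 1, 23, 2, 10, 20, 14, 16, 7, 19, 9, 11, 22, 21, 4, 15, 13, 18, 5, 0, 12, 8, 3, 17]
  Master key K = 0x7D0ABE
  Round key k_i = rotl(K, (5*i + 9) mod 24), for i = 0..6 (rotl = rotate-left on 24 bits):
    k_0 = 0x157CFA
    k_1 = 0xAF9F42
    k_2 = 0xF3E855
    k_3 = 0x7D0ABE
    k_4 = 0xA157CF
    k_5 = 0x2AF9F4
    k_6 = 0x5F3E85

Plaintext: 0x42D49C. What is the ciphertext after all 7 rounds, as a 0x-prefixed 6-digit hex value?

0x4898D2

s_0 = plaintext = 0x42D49C
s_1 = Round(s_0, k_0) = 0xD9DDDD
s_2 = Round(s_1, k_1) = 0xEC0386
s_3 = Round(s_2, k_2) = 0x14A166
s_4 = Round(s_3, k_3) = 0xE95A2C
s_5 = Round(s_4, k_4) = 0x5290C9
s_6 = Round(s_5, k_5) = 0x358A55
s_7 = Round(s_6, k_6) = 0x4898D2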